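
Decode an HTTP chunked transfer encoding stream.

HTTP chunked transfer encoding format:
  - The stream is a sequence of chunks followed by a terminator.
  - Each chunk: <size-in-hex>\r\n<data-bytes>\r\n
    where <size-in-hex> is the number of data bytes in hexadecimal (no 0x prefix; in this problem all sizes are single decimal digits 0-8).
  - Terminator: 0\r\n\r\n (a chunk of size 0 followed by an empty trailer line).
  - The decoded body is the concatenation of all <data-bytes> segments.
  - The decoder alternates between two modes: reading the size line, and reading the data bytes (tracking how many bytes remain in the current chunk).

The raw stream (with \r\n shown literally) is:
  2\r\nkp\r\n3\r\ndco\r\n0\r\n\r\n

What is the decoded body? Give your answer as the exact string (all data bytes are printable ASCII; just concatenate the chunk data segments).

Chunk 1: stream[0..1]='2' size=0x2=2, data at stream[3..5]='kp' -> body[0..2], body so far='kp'
Chunk 2: stream[7..8]='3' size=0x3=3, data at stream[10..13]='dco' -> body[2..5], body so far='kpdco'
Chunk 3: stream[15..16]='0' size=0 (terminator). Final body='kpdco' (5 bytes)

Answer: kpdco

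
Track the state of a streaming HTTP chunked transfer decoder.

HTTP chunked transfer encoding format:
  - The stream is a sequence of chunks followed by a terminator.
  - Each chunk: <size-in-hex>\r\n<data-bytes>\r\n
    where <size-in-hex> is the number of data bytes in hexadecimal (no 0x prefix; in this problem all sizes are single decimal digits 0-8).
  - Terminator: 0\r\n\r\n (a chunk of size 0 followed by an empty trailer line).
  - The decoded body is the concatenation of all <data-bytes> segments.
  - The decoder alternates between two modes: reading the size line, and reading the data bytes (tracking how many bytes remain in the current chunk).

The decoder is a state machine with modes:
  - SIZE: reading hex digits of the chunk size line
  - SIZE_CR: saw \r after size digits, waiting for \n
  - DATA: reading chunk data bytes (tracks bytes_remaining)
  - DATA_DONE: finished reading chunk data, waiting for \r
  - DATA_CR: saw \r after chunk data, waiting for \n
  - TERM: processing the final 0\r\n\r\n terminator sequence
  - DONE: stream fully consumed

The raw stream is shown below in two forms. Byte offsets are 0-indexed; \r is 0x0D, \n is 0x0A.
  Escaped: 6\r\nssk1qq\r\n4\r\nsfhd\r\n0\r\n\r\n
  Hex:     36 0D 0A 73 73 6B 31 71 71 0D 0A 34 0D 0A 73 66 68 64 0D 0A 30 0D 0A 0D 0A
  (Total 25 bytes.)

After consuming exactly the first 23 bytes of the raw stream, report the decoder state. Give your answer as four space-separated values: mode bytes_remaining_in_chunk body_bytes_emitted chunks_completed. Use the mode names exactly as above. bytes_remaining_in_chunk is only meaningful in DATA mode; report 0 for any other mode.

Byte 0 = '6': mode=SIZE remaining=0 emitted=0 chunks_done=0
Byte 1 = 0x0D: mode=SIZE_CR remaining=0 emitted=0 chunks_done=0
Byte 2 = 0x0A: mode=DATA remaining=6 emitted=0 chunks_done=0
Byte 3 = 's': mode=DATA remaining=5 emitted=1 chunks_done=0
Byte 4 = 's': mode=DATA remaining=4 emitted=2 chunks_done=0
Byte 5 = 'k': mode=DATA remaining=3 emitted=3 chunks_done=0
Byte 6 = '1': mode=DATA remaining=2 emitted=4 chunks_done=0
Byte 7 = 'q': mode=DATA remaining=1 emitted=5 chunks_done=0
Byte 8 = 'q': mode=DATA_DONE remaining=0 emitted=6 chunks_done=0
Byte 9 = 0x0D: mode=DATA_CR remaining=0 emitted=6 chunks_done=0
Byte 10 = 0x0A: mode=SIZE remaining=0 emitted=6 chunks_done=1
Byte 11 = '4': mode=SIZE remaining=0 emitted=6 chunks_done=1
Byte 12 = 0x0D: mode=SIZE_CR remaining=0 emitted=6 chunks_done=1
Byte 13 = 0x0A: mode=DATA remaining=4 emitted=6 chunks_done=1
Byte 14 = 's': mode=DATA remaining=3 emitted=7 chunks_done=1
Byte 15 = 'f': mode=DATA remaining=2 emitted=8 chunks_done=1
Byte 16 = 'h': mode=DATA remaining=1 emitted=9 chunks_done=1
Byte 17 = 'd': mode=DATA_DONE remaining=0 emitted=10 chunks_done=1
Byte 18 = 0x0D: mode=DATA_CR remaining=0 emitted=10 chunks_done=1
Byte 19 = 0x0A: mode=SIZE remaining=0 emitted=10 chunks_done=2
Byte 20 = '0': mode=SIZE remaining=0 emitted=10 chunks_done=2
Byte 21 = 0x0D: mode=SIZE_CR remaining=0 emitted=10 chunks_done=2
Byte 22 = 0x0A: mode=TERM remaining=0 emitted=10 chunks_done=2

Answer: TERM 0 10 2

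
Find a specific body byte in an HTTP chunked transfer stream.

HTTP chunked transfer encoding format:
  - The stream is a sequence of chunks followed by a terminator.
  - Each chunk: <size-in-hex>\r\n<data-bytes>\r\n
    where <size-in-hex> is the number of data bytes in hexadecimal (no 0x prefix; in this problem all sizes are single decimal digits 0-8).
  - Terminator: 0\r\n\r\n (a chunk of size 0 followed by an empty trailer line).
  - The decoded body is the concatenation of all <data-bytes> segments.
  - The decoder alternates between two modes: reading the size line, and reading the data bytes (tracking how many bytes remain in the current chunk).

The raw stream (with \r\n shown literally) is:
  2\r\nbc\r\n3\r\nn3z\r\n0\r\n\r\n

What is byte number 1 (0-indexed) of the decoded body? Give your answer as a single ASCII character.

Chunk 1: stream[0..1]='2' size=0x2=2, data at stream[3..5]='bc' -> body[0..2], body so far='bc'
Chunk 2: stream[7..8]='3' size=0x3=3, data at stream[10..13]='n3z' -> body[2..5], body so far='bcn3z'
Chunk 3: stream[15..16]='0' size=0 (terminator). Final body='bcn3z' (5 bytes)
Body byte 1 = 'c'

Answer: c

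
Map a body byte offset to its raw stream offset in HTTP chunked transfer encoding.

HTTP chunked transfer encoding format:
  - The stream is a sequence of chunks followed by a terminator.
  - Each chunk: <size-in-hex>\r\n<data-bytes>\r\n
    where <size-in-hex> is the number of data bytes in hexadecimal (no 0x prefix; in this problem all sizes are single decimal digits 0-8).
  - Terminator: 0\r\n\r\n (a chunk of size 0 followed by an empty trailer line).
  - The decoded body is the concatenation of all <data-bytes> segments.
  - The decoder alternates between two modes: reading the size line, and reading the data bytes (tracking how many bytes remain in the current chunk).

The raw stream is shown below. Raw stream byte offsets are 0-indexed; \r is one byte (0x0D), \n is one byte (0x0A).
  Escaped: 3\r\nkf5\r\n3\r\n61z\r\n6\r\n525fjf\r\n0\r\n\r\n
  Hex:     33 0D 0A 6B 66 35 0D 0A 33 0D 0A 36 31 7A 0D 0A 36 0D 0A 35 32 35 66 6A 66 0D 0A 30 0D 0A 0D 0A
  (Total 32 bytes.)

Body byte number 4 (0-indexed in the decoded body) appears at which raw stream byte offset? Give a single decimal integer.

Chunk 1: stream[0..1]='3' size=0x3=3, data at stream[3..6]='kf5' -> body[0..3], body so far='kf5'
Chunk 2: stream[8..9]='3' size=0x3=3, data at stream[11..14]='61z' -> body[3..6], body so far='kf561z'
Chunk 3: stream[16..17]='6' size=0x6=6, data at stream[19..25]='525fjf' -> body[6..12], body so far='kf561z525fjf'
Chunk 4: stream[27..28]='0' size=0 (terminator). Final body='kf561z525fjf' (12 bytes)
Body byte 4 at stream offset 12

Answer: 12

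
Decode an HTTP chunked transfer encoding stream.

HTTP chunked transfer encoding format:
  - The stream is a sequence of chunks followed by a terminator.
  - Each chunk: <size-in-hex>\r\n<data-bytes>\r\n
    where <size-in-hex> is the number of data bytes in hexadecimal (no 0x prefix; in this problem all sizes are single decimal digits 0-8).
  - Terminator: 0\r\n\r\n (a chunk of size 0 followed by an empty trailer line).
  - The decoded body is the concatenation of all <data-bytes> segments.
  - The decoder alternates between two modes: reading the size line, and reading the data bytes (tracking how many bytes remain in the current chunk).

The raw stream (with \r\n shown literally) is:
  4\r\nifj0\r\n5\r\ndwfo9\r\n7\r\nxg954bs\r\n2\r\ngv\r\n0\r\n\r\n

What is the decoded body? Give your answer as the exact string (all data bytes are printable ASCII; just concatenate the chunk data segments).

Answer: ifj0dwfo9xg954bsgv

Derivation:
Chunk 1: stream[0..1]='4' size=0x4=4, data at stream[3..7]='ifj0' -> body[0..4], body so far='ifj0'
Chunk 2: stream[9..10]='5' size=0x5=5, data at stream[12..17]='dwfo9' -> body[4..9], body so far='ifj0dwfo9'
Chunk 3: stream[19..20]='7' size=0x7=7, data at stream[22..29]='xg954bs' -> body[9..16], body so far='ifj0dwfo9xg954bs'
Chunk 4: stream[31..32]='2' size=0x2=2, data at stream[34..36]='gv' -> body[16..18], body so far='ifj0dwfo9xg954bsgv'
Chunk 5: stream[38..39]='0' size=0 (terminator). Final body='ifj0dwfo9xg954bsgv' (18 bytes)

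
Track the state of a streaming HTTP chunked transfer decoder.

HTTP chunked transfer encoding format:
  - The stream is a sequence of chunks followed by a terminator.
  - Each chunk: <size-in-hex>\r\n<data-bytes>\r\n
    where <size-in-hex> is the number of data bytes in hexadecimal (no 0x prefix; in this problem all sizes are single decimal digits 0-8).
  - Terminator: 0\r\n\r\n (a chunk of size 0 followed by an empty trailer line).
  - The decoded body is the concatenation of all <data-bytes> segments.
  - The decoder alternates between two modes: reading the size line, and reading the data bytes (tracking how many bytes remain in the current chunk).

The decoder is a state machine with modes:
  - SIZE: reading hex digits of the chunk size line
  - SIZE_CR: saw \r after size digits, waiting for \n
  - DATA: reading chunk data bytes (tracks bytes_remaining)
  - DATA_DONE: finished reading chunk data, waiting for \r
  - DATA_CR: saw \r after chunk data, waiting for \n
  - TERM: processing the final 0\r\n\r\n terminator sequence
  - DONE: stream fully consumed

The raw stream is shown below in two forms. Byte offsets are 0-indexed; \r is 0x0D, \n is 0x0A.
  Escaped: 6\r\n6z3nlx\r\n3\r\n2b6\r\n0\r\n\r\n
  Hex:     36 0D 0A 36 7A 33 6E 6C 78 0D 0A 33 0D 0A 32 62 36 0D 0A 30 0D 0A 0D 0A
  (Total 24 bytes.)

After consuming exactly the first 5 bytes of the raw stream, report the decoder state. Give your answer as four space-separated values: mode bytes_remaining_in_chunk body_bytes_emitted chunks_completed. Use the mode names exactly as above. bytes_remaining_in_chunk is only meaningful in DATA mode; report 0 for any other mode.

Byte 0 = '6': mode=SIZE remaining=0 emitted=0 chunks_done=0
Byte 1 = 0x0D: mode=SIZE_CR remaining=0 emitted=0 chunks_done=0
Byte 2 = 0x0A: mode=DATA remaining=6 emitted=0 chunks_done=0
Byte 3 = '6': mode=DATA remaining=5 emitted=1 chunks_done=0
Byte 4 = 'z': mode=DATA remaining=4 emitted=2 chunks_done=0

Answer: DATA 4 2 0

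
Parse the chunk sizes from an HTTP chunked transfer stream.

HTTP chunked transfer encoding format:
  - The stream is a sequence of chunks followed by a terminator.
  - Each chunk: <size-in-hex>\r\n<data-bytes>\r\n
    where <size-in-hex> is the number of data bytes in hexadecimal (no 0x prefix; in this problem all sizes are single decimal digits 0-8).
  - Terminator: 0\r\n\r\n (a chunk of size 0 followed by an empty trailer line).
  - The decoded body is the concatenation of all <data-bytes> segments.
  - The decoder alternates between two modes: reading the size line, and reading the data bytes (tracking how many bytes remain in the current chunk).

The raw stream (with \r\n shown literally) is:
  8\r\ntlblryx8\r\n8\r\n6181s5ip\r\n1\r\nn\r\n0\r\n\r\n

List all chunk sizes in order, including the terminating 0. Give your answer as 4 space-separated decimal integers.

Answer: 8 8 1 0

Derivation:
Chunk 1: stream[0..1]='8' size=0x8=8, data at stream[3..11]='tlblryx8' -> body[0..8], body so far='tlblryx8'
Chunk 2: stream[13..14]='8' size=0x8=8, data at stream[16..24]='6181s5ip' -> body[8..16], body so far='tlblryx86181s5ip'
Chunk 3: stream[26..27]='1' size=0x1=1, data at stream[29..30]='n' -> body[16..17], body so far='tlblryx86181s5ipn'
Chunk 4: stream[32..33]='0' size=0 (terminator). Final body='tlblryx86181s5ipn' (17 bytes)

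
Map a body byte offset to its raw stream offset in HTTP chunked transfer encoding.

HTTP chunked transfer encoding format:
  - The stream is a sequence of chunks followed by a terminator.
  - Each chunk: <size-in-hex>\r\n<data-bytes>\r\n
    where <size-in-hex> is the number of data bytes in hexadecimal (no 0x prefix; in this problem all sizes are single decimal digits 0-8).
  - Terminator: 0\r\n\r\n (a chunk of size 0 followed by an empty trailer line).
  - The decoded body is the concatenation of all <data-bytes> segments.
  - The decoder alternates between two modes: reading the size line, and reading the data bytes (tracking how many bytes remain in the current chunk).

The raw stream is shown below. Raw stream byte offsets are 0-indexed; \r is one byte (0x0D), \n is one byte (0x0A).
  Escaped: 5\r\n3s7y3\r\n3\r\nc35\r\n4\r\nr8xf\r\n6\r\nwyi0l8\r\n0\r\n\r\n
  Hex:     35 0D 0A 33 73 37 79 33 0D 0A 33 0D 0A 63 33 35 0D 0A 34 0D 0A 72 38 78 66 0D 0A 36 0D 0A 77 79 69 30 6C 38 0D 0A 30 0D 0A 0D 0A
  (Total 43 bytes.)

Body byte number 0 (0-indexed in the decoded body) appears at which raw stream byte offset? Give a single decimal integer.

Answer: 3

Derivation:
Chunk 1: stream[0..1]='5' size=0x5=5, data at stream[3..8]='3s7y3' -> body[0..5], body so far='3s7y3'
Chunk 2: stream[10..11]='3' size=0x3=3, data at stream[13..16]='c35' -> body[5..8], body so far='3s7y3c35'
Chunk 3: stream[18..19]='4' size=0x4=4, data at stream[21..25]='r8xf' -> body[8..12], body so far='3s7y3c35r8xf'
Chunk 4: stream[27..28]='6' size=0x6=6, data at stream[30..36]='wyi0l8' -> body[12..18], body so far='3s7y3c35r8xfwyi0l8'
Chunk 5: stream[38..39]='0' size=0 (terminator). Final body='3s7y3c35r8xfwyi0l8' (18 bytes)
Body byte 0 at stream offset 3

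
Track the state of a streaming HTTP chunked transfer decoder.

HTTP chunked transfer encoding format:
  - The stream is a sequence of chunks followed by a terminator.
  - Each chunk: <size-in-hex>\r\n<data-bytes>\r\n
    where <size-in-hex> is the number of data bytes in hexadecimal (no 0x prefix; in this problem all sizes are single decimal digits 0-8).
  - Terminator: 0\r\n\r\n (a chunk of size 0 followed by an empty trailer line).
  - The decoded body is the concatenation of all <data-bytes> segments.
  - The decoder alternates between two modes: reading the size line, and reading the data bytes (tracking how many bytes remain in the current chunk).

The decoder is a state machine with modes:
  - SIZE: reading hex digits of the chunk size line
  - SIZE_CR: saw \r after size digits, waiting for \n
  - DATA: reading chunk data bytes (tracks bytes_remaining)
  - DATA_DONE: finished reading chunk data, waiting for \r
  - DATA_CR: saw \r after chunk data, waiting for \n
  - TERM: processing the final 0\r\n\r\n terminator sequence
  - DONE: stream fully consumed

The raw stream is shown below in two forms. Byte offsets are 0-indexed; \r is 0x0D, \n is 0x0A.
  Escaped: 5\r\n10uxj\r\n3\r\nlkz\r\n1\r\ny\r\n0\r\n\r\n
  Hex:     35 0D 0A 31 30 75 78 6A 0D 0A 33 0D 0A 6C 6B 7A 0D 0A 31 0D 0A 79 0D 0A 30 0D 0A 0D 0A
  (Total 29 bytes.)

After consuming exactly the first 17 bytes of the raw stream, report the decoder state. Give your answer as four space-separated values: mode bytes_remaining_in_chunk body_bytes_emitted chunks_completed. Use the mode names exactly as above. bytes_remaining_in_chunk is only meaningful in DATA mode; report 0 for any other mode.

Byte 0 = '5': mode=SIZE remaining=0 emitted=0 chunks_done=0
Byte 1 = 0x0D: mode=SIZE_CR remaining=0 emitted=0 chunks_done=0
Byte 2 = 0x0A: mode=DATA remaining=5 emitted=0 chunks_done=0
Byte 3 = '1': mode=DATA remaining=4 emitted=1 chunks_done=0
Byte 4 = '0': mode=DATA remaining=3 emitted=2 chunks_done=0
Byte 5 = 'u': mode=DATA remaining=2 emitted=3 chunks_done=0
Byte 6 = 'x': mode=DATA remaining=1 emitted=4 chunks_done=0
Byte 7 = 'j': mode=DATA_DONE remaining=0 emitted=5 chunks_done=0
Byte 8 = 0x0D: mode=DATA_CR remaining=0 emitted=5 chunks_done=0
Byte 9 = 0x0A: mode=SIZE remaining=0 emitted=5 chunks_done=1
Byte 10 = '3': mode=SIZE remaining=0 emitted=5 chunks_done=1
Byte 11 = 0x0D: mode=SIZE_CR remaining=0 emitted=5 chunks_done=1
Byte 12 = 0x0A: mode=DATA remaining=3 emitted=5 chunks_done=1
Byte 13 = 'l': mode=DATA remaining=2 emitted=6 chunks_done=1
Byte 14 = 'k': mode=DATA remaining=1 emitted=7 chunks_done=1
Byte 15 = 'z': mode=DATA_DONE remaining=0 emitted=8 chunks_done=1
Byte 16 = 0x0D: mode=DATA_CR remaining=0 emitted=8 chunks_done=1

Answer: DATA_CR 0 8 1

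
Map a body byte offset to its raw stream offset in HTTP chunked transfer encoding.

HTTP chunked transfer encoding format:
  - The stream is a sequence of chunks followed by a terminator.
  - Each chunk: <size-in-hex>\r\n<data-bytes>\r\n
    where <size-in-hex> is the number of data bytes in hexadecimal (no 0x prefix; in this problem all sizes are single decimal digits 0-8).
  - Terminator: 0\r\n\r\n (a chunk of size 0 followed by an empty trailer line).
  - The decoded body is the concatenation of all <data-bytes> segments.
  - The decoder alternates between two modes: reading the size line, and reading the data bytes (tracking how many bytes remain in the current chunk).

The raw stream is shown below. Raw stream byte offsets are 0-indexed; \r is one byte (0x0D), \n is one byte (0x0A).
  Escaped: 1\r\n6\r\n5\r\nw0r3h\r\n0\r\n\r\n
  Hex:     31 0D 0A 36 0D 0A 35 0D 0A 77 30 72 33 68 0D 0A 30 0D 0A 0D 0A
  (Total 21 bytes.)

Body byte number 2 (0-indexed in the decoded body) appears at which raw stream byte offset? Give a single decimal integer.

Answer: 10

Derivation:
Chunk 1: stream[0..1]='1' size=0x1=1, data at stream[3..4]='6' -> body[0..1], body so far='6'
Chunk 2: stream[6..7]='5' size=0x5=5, data at stream[9..14]='w0r3h' -> body[1..6], body so far='6w0r3h'
Chunk 3: stream[16..17]='0' size=0 (terminator). Final body='6w0r3h' (6 bytes)
Body byte 2 at stream offset 10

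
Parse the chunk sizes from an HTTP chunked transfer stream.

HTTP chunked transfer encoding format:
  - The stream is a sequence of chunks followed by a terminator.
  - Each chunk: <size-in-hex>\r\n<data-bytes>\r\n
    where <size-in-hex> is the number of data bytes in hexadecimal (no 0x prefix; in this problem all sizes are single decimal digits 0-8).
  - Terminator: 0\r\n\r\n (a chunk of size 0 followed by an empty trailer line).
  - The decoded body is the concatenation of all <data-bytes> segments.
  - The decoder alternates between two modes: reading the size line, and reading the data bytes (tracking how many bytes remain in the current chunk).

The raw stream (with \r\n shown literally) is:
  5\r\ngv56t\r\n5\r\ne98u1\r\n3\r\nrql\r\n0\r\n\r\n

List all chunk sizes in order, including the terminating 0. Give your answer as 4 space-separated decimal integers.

Chunk 1: stream[0..1]='5' size=0x5=5, data at stream[3..8]='gv56t' -> body[0..5], body so far='gv56t'
Chunk 2: stream[10..11]='5' size=0x5=5, data at stream[13..18]='e98u1' -> body[5..10], body so far='gv56te98u1'
Chunk 3: stream[20..21]='3' size=0x3=3, data at stream[23..26]='rql' -> body[10..13], body so far='gv56te98u1rql'
Chunk 4: stream[28..29]='0' size=0 (terminator). Final body='gv56te98u1rql' (13 bytes)

Answer: 5 5 3 0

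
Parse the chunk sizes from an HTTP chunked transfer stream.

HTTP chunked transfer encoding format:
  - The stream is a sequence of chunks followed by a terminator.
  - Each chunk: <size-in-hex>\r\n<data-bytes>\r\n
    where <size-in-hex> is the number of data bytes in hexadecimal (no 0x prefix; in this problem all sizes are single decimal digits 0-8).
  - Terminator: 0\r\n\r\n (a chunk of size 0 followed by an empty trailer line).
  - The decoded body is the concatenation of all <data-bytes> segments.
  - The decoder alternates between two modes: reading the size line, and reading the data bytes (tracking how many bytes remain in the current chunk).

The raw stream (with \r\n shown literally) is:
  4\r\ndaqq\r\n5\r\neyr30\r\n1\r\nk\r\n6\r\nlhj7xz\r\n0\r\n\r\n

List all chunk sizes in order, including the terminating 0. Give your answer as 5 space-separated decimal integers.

Chunk 1: stream[0..1]='4' size=0x4=4, data at stream[3..7]='daqq' -> body[0..4], body so far='daqq'
Chunk 2: stream[9..10]='5' size=0x5=5, data at stream[12..17]='eyr30' -> body[4..9], body so far='daqqeyr30'
Chunk 3: stream[19..20]='1' size=0x1=1, data at stream[22..23]='k' -> body[9..10], body so far='daqqeyr30k'
Chunk 4: stream[25..26]='6' size=0x6=6, data at stream[28..34]='lhj7xz' -> body[10..16], body so far='daqqeyr30klhj7xz'
Chunk 5: stream[36..37]='0' size=0 (terminator). Final body='daqqeyr30klhj7xz' (16 bytes)

Answer: 4 5 1 6 0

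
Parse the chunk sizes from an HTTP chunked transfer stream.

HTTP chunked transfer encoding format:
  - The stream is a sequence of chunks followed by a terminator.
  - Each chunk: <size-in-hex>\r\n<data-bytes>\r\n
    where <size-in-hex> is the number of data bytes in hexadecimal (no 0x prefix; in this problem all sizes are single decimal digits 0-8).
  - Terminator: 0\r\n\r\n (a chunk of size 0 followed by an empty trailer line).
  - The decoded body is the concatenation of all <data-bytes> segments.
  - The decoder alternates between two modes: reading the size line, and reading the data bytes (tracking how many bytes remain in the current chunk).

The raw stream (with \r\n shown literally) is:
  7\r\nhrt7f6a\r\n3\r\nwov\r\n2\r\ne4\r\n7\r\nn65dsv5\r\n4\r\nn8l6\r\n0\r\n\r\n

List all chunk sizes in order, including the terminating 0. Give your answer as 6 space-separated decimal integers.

Chunk 1: stream[0..1]='7' size=0x7=7, data at stream[3..10]='hrt7f6a' -> body[0..7], body so far='hrt7f6a'
Chunk 2: stream[12..13]='3' size=0x3=3, data at stream[15..18]='wov' -> body[7..10], body so far='hrt7f6awov'
Chunk 3: stream[20..21]='2' size=0x2=2, data at stream[23..25]='e4' -> body[10..12], body so far='hrt7f6awove4'
Chunk 4: stream[27..28]='7' size=0x7=7, data at stream[30..37]='n65dsv5' -> body[12..19], body so far='hrt7f6awove4n65dsv5'
Chunk 5: stream[39..40]='4' size=0x4=4, data at stream[42..46]='n8l6' -> body[19..23], body so far='hrt7f6awove4n65dsv5n8l6'
Chunk 6: stream[48..49]='0' size=0 (terminator). Final body='hrt7f6awove4n65dsv5n8l6' (23 bytes)

Answer: 7 3 2 7 4 0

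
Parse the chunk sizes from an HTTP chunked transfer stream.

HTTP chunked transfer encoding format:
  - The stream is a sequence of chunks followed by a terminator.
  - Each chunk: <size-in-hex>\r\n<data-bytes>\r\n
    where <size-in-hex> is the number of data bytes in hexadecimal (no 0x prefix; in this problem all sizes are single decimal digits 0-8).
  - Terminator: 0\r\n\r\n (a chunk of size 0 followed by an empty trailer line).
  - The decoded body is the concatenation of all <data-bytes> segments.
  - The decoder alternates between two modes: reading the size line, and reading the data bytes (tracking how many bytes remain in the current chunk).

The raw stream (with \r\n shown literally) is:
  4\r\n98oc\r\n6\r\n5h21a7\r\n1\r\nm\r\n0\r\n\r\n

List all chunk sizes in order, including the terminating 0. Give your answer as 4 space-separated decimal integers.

Answer: 4 6 1 0

Derivation:
Chunk 1: stream[0..1]='4' size=0x4=4, data at stream[3..7]='98oc' -> body[0..4], body so far='98oc'
Chunk 2: stream[9..10]='6' size=0x6=6, data at stream[12..18]='5h21a7' -> body[4..10], body so far='98oc5h21a7'
Chunk 3: stream[20..21]='1' size=0x1=1, data at stream[23..24]='m' -> body[10..11], body so far='98oc5h21a7m'
Chunk 4: stream[26..27]='0' size=0 (terminator). Final body='98oc5h21a7m' (11 bytes)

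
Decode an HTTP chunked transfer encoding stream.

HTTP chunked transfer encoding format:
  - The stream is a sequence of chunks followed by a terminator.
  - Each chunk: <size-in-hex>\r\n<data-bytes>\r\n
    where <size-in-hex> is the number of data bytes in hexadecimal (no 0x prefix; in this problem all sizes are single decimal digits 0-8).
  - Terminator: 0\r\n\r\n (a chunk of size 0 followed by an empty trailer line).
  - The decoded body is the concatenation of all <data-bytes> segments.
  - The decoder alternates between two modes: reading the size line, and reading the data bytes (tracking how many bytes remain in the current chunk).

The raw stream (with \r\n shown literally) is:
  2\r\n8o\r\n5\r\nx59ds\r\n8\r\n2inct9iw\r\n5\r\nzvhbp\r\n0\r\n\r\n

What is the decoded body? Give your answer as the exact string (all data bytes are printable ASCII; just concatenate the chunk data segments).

Chunk 1: stream[0..1]='2' size=0x2=2, data at stream[3..5]='8o' -> body[0..2], body so far='8o'
Chunk 2: stream[7..8]='5' size=0x5=5, data at stream[10..15]='x59ds' -> body[2..7], body so far='8ox59ds'
Chunk 3: stream[17..18]='8' size=0x8=8, data at stream[20..28]='2inct9iw' -> body[7..15], body so far='8ox59ds2inct9iw'
Chunk 4: stream[30..31]='5' size=0x5=5, data at stream[33..38]='zvhbp' -> body[15..20], body so far='8ox59ds2inct9iwzvhbp'
Chunk 5: stream[40..41]='0' size=0 (terminator). Final body='8ox59ds2inct9iwzvhbp' (20 bytes)

Answer: 8ox59ds2inct9iwzvhbp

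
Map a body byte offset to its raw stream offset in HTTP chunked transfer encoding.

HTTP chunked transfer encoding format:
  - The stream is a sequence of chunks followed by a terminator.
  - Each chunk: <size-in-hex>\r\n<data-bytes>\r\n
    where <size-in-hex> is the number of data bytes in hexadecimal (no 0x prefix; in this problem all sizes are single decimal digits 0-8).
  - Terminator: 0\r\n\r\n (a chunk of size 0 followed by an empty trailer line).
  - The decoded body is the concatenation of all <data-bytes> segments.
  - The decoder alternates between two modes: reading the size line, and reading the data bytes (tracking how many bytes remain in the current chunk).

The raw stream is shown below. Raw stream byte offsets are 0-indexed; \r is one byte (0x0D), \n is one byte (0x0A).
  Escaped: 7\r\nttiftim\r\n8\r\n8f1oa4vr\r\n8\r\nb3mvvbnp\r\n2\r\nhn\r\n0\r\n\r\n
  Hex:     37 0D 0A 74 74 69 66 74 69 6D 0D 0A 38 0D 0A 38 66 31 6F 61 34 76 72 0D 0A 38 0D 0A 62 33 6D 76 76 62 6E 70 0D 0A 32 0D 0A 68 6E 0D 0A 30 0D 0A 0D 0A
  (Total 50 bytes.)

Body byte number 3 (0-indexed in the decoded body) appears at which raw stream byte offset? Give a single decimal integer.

Chunk 1: stream[0..1]='7' size=0x7=7, data at stream[3..10]='ttiftim' -> body[0..7], body so far='ttiftim'
Chunk 2: stream[12..13]='8' size=0x8=8, data at stream[15..23]='8f1oa4vr' -> body[7..15], body so far='ttiftim8f1oa4vr'
Chunk 3: stream[25..26]='8' size=0x8=8, data at stream[28..36]='b3mvvbnp' -> body[15..23], body so far='ttiftim8f1oa4vrb3mvvbnp'
Chunk 4: stream[38..39]='2' size=0x2=2, data at stream[41..43]='hn' -> body[23..25], body so far='ttiftim8f1oa4vrb3mvvbnphn'
Chunk 5: stream[45..46]='0' size=0 (terminator). Final body='ttiftim8f1oa4vrb3mvvbnphn' (25 bytes)
Body byte 3 at stream offset 6

Answer: 6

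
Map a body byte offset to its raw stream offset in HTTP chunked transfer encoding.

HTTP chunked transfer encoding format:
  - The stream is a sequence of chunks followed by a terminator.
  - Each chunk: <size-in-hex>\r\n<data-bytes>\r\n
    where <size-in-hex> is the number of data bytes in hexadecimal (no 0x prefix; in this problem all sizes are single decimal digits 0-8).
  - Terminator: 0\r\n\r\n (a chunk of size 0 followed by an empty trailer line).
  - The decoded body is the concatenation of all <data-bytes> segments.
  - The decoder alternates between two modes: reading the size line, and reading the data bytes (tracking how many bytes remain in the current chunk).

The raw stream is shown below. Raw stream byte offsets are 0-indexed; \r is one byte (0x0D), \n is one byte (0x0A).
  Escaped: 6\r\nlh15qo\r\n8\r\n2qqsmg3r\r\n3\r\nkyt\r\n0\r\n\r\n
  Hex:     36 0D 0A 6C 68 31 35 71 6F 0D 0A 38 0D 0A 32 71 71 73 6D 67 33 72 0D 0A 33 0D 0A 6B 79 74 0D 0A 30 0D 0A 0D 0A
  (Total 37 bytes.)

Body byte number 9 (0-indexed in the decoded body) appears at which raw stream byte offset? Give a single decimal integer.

Answer: 17

Derivation:
Chunk 1: stream[0..1]='6' size=0x6=6, data at stream[3..9]='lh15qo' -> body[0..6], body so far='lh15qo'
Chunk 2: stream[11..12]='8' size=0x8=8, data at stream[14..22]='2qqsmg3r' -> body[6..14], body so far='lh15qo2qqsmg3r'
Chunk 3: stream[24..25]='3' size=0x3=3, data at stream[27..30]='kyt' -> body[14..17], body so far='lh15qo2qqsmg3rkyt'
Chunk 4: stream[32..33]='0' size=0 (terminator). Final body='lh15qo2qqsmg3rkyt' (17 bytes)
Body byte 9 at stream offset 17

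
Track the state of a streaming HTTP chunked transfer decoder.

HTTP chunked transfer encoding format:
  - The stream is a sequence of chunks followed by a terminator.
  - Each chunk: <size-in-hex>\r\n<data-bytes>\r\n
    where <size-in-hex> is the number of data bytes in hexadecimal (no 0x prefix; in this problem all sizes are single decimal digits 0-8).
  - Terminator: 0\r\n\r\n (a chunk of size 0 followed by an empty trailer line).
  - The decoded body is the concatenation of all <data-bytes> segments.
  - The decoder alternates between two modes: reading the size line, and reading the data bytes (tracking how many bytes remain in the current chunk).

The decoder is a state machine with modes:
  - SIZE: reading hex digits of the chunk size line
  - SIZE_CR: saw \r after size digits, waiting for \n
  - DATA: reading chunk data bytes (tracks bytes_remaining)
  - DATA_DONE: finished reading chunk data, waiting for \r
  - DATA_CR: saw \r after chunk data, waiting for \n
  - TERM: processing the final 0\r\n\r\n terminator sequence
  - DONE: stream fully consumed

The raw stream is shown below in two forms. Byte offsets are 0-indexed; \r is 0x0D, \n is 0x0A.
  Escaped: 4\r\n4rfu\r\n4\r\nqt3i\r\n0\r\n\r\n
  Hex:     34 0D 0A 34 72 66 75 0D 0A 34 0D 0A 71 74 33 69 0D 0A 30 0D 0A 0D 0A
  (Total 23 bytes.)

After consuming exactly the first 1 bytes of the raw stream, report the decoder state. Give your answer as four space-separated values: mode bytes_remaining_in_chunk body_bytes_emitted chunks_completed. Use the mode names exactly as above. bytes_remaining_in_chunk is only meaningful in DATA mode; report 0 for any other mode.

Byte 0 = '4': mode=SIZE remaining=0 emitted=0 chunks_done=0

Answer: SIZE 0 0 0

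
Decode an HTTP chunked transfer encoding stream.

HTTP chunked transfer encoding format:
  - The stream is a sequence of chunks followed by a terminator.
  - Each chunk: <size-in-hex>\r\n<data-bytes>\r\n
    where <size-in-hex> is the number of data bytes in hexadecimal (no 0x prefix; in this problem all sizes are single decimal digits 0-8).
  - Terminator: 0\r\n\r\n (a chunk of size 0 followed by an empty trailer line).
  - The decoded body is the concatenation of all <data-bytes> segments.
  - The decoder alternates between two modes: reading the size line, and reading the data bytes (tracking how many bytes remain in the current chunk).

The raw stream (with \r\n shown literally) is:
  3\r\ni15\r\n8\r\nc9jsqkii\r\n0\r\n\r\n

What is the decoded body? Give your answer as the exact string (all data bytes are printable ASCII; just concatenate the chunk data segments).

Chunk 1: stream[0..1]='3' size=0x3=3, data at stream[3..6]='i15' -> body[0..3], body so far='i15'
Chunk 2: stream[8..9]='8' size=0x8=8, data at stream[11..19]='c9jsqkii' -> body[3..11], body so far='i15c9jsqkii'
Chunk 3: stream[21..22]='0' size=0 (terminator). Final body='i15c9jsqkii' (11 bytes)

Answer: i15c9jsqkii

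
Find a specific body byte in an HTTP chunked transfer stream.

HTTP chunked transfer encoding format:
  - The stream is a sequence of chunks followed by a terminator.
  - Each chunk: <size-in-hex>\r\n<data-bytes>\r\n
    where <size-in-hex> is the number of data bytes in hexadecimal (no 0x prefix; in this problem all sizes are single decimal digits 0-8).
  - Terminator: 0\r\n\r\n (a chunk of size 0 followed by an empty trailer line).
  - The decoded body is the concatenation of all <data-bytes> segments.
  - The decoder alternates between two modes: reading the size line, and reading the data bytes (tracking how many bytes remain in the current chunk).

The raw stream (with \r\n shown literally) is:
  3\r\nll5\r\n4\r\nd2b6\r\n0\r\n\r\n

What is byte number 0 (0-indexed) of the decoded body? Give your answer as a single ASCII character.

Chunk 1: stream[0..1]='3' size=0x3=3, data at stream[3..6]='ll5' -> body[0..3], body so far='ll5'
Chunk 2: stream[8..9]='4' size=0x4=4, data at stream[11..15]='d2b6' -> body[3..7], body so far='ll5d2b6'
Chunk 3: stream[17..18]='0' size=0 (terminator). Final body='ll5d2b6' (7 bytes)
Body byte 0 = 'l'

Answer: l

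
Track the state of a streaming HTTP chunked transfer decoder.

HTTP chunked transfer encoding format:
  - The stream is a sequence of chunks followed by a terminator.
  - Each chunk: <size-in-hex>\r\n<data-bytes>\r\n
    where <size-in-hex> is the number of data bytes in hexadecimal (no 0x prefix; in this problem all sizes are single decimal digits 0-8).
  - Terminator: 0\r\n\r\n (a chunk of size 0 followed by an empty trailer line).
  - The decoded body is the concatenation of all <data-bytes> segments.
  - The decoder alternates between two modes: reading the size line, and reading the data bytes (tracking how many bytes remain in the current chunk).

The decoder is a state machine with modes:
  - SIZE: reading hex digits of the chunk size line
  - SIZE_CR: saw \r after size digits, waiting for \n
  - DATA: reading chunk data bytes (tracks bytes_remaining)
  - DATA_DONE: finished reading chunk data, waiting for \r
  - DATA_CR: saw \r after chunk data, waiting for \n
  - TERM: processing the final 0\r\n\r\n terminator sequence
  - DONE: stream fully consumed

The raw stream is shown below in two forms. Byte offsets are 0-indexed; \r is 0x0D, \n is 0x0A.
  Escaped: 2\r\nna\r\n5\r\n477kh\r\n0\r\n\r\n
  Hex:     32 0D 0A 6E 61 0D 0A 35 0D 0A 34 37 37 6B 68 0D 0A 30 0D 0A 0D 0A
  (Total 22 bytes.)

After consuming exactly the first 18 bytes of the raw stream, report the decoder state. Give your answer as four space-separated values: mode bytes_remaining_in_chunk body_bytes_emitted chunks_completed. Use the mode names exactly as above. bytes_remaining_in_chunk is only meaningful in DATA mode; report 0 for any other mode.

Byte 0 = '2': mode=SIZE remaining=0 emitted=0 chunks_done=0
Byte 1 = 0x0D: mode=SIZE_CR remaining=0 emitted=0 chunks_done=0
Byte 2 = 0x0A: mode=DATA remaining=2 emitted=0 chunks_done=0
Byte 3 = 'n': mode=DATA remaining=1 emitted=1 chunks_done=0
Byte 4 = 'a': mode=DATA_DONE remaining=0 emitted=2 chunks_done=0
Byte 5 = 0x0D: mode=DATA_CR remaining=0 emitted=2 chunks_done=0
Byte 6 = 0x0A: mode=SIZE remaining=0 emitted=2 chunks_done=1
Byte 7 = '5': mode=SIZE remaining=0 emitted=2 chunks_done=1
Byte 8 = 0x0D: mode=SIZE_CR remaining=0 emitted=2 chunks_done=1
Byte 9 = 0x0A: mode=DATA remaining=5 emitted=2 chunks_done=1
Byte 10 = '4': mode=DATA remaining=4 emitted=3 chunks_done=1
Byte 11 = '7': mode=DATA remaining=3 emitted=4 chunks_done=1
Byte 12 = '7': mode=DATA remaining=2 emitted=5 chunks_done=1
Byte 13 = 'k': mode=DATA remaining=1 emitted=6 chunks_done=1
Byte 14 = 'h': mode=DATA_DONE remaining=0 emitted=7 chunks_done=1
Byte 15 = 0x0D: mode=DATA_CR remaining=0 emitted=7 chunks_done=1
Byte 16 = 0x0A: mode=SIZE remaining=0 emitted=7 chunks_done=2
Byte 17 = '0': mode=SIZE remaining=0 emitted=7 chunks_done=2

Answer: SIZE 0 7 2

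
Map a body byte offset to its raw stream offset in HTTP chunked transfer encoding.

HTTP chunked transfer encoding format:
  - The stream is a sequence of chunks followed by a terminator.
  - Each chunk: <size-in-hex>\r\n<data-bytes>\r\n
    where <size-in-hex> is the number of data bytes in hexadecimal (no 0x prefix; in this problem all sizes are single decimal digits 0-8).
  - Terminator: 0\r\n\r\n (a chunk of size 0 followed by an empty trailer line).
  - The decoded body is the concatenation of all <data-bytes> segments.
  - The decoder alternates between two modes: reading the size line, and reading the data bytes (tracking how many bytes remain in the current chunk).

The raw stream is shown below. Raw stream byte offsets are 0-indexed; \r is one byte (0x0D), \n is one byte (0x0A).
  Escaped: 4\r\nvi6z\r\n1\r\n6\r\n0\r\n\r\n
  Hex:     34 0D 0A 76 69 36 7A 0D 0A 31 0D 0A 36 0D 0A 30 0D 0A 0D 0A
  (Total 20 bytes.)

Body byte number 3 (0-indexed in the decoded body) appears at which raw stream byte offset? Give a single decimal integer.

Chunk 1: stream[0..1]='4' size=0x4=4, data at stream[3..7]='vi6z' -> body[0..4], body so far='vi6z'
Chunk 2: stream[9..10]='1' size=0x1=1, data at stream[12..13]='6' -> body[4..5], body so far='vi6z6'
Chunk 3: stream[15..16]='0' size=0 (terminator). Final body='vi6z6' (5 bytes)
Body byte 3 at stream offset 6

Answer: 6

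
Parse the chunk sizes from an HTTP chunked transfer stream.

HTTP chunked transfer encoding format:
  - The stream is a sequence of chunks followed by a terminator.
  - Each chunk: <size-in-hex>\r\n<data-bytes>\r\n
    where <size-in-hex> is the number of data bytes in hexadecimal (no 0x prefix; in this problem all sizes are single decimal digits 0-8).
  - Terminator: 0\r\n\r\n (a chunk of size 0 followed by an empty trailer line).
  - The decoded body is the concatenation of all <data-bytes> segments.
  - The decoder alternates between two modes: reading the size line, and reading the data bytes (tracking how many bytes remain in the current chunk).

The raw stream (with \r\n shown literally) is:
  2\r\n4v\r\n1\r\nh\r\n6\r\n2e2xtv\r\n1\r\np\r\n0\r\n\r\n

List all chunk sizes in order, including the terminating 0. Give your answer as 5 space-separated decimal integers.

Chunk 1: stream[0..1]='2' size=0x2=2, data at stream[3..5]='4v' -> body[0..2], body so far='4v'
Chunk 2: stream[7..8]='1' size=0x1=1, data at stream[10..11]='h' -> body[2..3], body so far='4vh'
Chunk 3: stream[13..14]='6' size=0x6=6, data at stream[16..22]='2e2xtv' -> body[3..9], body so far='4vh2e2xtv'
Chunk 4: stream[24..25]='1' size=0x1=1, data at stream[27..28]='p' -> body[9..10], body so far='4vh2e2xtvp'
Chunk 5: stream[30..31]='0' size=0 (terminator). Final body='4vh2e2xtvp' (10 bytes)

Answer: 2 1 6 1 0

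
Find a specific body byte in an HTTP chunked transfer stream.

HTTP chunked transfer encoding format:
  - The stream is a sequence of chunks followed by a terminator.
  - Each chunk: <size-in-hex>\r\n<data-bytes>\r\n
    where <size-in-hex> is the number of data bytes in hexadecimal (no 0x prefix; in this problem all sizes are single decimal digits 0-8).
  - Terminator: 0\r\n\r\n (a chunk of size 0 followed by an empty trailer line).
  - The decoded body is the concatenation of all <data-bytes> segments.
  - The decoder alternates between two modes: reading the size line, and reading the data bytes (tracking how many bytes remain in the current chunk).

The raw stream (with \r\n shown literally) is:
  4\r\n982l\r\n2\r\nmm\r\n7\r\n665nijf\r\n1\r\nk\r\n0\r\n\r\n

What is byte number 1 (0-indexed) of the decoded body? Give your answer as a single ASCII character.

Answer: 8

Derivation:
Chunk 1: stream[0..1]='4' size=0x4=4, data at stream[3..7]='982l' -> body[0..4], body so far='982l'
Chunk 2: stream[9..10]='2' size=0x2=2, data at stream[12..14]='mm' -> body[4..6], body so far='982lmm'
Chunk 3: stream[16..17]='7' size=0x7=7, data at stream[19..26]='665nijf' -> body[6..13], body so far='982lmm665nijf'
Chunk 4: stream[28..29]='1' size=0x1=1, data at stream[31..32]='k' -> body[13..14], body so far='982lmm665nijfk'
Chunk 5: stream[34..35]='0' size=0 (terminator). Final body='982lmm665nijfk' (14 bytes)
Body byte 1 = '8'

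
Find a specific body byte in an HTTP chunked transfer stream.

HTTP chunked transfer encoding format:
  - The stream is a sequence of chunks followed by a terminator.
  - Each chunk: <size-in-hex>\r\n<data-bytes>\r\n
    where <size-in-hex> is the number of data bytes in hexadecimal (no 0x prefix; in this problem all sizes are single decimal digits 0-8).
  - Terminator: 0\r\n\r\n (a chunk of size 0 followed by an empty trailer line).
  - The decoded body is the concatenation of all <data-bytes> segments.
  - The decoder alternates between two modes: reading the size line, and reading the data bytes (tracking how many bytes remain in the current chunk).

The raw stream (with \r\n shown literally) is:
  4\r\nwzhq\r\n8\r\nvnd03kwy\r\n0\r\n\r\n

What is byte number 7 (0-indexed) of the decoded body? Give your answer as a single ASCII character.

Answer: 0

Derivation:
Chunk 1: stream[0..1]='4' size=0x4=4, data at stream[3..7]='wzhq' -> body[0..4], body so far='wzhq'
Chunk 2: stream[9..10]='8' size=0x8=8, data at stream[12..20]='vnd03kwy' -> body[4..12], body so far='wzhqvnd03kwy'
Chunk 3: stream[22..23]='0' size=0 (terminator). Final body='wzhqvnd03kwy' (12 bytes)
Body byte 7 = '0'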